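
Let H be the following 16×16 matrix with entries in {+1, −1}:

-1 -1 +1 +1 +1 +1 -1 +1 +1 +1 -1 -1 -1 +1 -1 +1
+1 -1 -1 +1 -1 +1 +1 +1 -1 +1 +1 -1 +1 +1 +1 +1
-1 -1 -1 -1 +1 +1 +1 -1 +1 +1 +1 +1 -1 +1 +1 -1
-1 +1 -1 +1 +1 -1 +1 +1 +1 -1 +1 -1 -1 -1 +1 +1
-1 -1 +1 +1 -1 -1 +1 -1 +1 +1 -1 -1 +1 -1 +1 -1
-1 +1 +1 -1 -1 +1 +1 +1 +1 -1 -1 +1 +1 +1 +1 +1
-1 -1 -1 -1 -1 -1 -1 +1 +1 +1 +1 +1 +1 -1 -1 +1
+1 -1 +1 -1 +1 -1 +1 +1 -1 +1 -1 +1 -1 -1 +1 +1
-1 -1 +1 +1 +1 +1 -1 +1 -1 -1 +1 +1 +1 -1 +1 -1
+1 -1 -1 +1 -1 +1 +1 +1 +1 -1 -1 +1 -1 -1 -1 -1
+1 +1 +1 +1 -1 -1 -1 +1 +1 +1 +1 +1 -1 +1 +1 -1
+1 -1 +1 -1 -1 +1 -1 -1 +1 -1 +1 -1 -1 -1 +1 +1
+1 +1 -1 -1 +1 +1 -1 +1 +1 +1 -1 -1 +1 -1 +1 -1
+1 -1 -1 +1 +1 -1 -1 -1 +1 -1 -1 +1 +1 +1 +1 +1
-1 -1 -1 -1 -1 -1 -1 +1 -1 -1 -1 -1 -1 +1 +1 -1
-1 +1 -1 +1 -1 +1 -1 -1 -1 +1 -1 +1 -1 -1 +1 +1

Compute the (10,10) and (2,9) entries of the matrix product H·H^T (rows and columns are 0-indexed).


Row 2 of H: [-1, -1, -1, -1, 1, 1, 1, -1, 1, 1, 1, 1, -1, 1, 1, -1].
Row 9 of H: [1, -1, -1, 1, -1, 1, 1, 1, 1, -1, -1, 1, -1, -1, -1, -1].
Row 10 of H: [1, 1, 1, 1, -1, -1, -1, 1, 1, 1, 1, 1, -1, 1, 1, -1].
(H·H^T)[10][10] = Σ_j H[10][j]·H[10][j] = (1)² + (1)² + (1)² + (1)² + (-1)² + (-1)² + (-1)² + (1)² + (1)² + (1)² + (1)² + (1)² + (-1)² + (1)² + (1)² + (-1)² = 1 + 1 + 1 + 1 + 1 + 1 + 1 + 1 + 1 + 1 + 1 + 1 + 1 + 1 + 1 + 1 = 16.
(H·H^T)[2][9] = Σ_j H[2][j]·H[9][j] = (-1)·(1) + (-1)·(-1) + (-1)·(-1) + (-1)·(1) + (1)·(-1) + (1)·(1) + (1)·(1) + (-1)·(1) + (1)·(1) + (1)·(-1) + (1)·(-1) + (1)·(1) + (-1)·(-1) + (1)·(-1) + (1)·(-1) + (-1)·(-1) = -1 + 1 + 1 + -1 + -1 + 1 + 1 + -1 + 1 + -1 + -1 + 1 + 1 + -1 + -1 + 1 = 0.
So rows 2 and 9 are orthogonal; the diagonal entry equals n = 16.

(10,10) entry = 16; (2,9) entry = 0.


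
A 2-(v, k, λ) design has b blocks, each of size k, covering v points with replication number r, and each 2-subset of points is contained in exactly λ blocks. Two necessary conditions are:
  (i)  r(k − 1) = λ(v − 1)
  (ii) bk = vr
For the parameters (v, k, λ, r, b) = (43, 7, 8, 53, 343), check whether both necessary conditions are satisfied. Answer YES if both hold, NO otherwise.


Condition (i): r(k − 1) = 53·6 = 318; λ(v − 1) = 8·42 = 336. Match? NO.
Condition (ii): bk = 343·7 = 2401; vr = 43·53 = 2279. Match? NO.
Both conditions hold? NO.

NO


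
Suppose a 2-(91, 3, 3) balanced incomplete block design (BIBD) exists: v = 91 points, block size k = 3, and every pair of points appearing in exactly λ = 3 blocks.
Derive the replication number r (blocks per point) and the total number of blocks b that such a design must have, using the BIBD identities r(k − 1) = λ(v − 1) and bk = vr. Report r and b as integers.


Any 2-(v, k, λ) BIBD satisfies two necessary conditions:
  (i)  Each point sits in r blocks, and counting incidences through any fixed point gives r(k − 1) = λ(v − 1), so r = λ(v − 1)/(k − 1).
  (ii) Total incidences bk = vr, so b = vr/k.
Step 1: r = λ(v − 1)/(k − 1) = 3·(91 − 1)/(3 − 1) = 3·90/2 = 270/2 = 135.
Step 2: b = vr/k = 91·135/3 = 12285/3 = 4095.
Check integrality: r = 135 ∈ Z ✓, b = 4095 ∈ Z ✓.
(These identities are necessary conditions: they determine r and b for any design with these parameters, but do not by themselves prove that one exists.)

r = 135, b = 4095.


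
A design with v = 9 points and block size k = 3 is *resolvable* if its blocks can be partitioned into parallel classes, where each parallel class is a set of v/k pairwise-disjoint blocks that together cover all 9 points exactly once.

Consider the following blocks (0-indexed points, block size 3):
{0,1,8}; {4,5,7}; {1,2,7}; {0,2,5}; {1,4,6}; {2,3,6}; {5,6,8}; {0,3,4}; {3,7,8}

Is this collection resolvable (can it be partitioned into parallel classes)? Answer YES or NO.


v = 9, block size k = 3, number of blocks = 9.
For resolvability, blocks must partition into parallel classes of size v/k = 3.
Total blocks must therefore be a multiple of 3: 9 = 3·3 + 0 ⇒ divisible ✓.
Greedy packing gives 3 candidate class(es). Each should be a full parallel class (size 3, covers all 9 points).
  Class 1 (3 blocks): {0,1,8}; {4,5,7}; {2,3,6}. Points covered: [0, 1, 2, 3, 4, 5, 6, 7, 8].
  Class 2 (3 blocks): {1,2,7}; {5,6,8}; {0,3,4}. Points covered: [0, 1, 2, 3, 4, 5, 6, 7, 8].
  Class 3 (3 blocks): {0,2,5}; {1,4,6}; {3,7,8}. Points covered: [0, 1, 2, 3, 4, 5, 6, 7, 8].
All classes full (size 3)? YES. All classes cover every point? YES.
Resolvable? YES.

YES


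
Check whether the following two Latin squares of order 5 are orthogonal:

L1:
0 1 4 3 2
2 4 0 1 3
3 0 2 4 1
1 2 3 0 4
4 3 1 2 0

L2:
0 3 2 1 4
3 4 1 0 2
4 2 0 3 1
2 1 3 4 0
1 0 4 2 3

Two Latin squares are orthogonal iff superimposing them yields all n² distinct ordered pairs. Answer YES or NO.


Form the n² = 25 superimposed pairs (L1[i][j], L2[i][j]), row by row (rows and columns indexed from 0):
row 0: (0,0) (1,3) (4,2) (3,1) (2,4)
row 1: (2,3) (4,4) (0,1) (1,0) (3,2)
row 2: (3,4) (0,2) (2,0) (4,3) (1,1)
row 3: (1,2) (2,1) (3,3) (0,4) (4,0)
row 4: (4,1) (3,0) (1,4) (2,2) (0,3)
Orthogonality requires all 25 pairs distinct.
Check by first coordinate: for each symbol s of L1, list the L2 entries in the n cells where L1 = s; they must all differ.
  L1 = 0: L2 entries (in reading order) 0, 1, 2, 4, 3 — all 5 distinct ✓
  L1 = 1: L2 entries (in reading order) 3, 0, 1, 2, 4 — all 5 distinct ✓
  L1 = 2: L2 entries (in reading order) 4, 3, 0, 1, 2 — all 5 distinct ✓
  L1 = 3: L2 entries (in reading order) 1, 2, 4, 3, 0 — all 5 distinct ✓
  L1 = 4: L2 entries (in reading order) 2, 4, 3, 0, 1 — all 5 distinct ✓
Every symbol of L1 meets every symbol of L2 exactly once, so all 25 pairs are distinct (25 of 25).
Conclusion: YES.

YES


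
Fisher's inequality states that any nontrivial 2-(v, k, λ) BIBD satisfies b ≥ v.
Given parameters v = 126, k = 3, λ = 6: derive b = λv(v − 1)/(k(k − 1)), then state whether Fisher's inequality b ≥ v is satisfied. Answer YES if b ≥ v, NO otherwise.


r = λ(v − 1)/(k − 1) = 6·125/2 = 375.
b = vr/k = 126·375/3 = 15750.
Fisher's inequality: b ≥ v ⇔ 15750 ≥ 126? YES.

YES


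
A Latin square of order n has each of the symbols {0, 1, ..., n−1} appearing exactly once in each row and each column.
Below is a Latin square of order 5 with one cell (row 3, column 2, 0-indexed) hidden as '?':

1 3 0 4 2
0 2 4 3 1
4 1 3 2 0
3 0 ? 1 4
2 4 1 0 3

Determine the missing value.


Row 3 contains symbols [0, 1, 3, 4] — missing [2].
Column 2 contains symbols [0, 1, 3, 4] — missing [2].
The missing symbol must appear in both missing sets; intersection = [2].
Therefore the hidden value is 2.

Missing value = 2.


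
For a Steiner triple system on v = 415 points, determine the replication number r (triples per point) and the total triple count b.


An STS(v) is a 2-(v, 3, 1) BIBD: block size k = 3, λ = 1.
Replication: r(k − 1) = λ(v − 1) ⇒ r·2 = 415 − 1 = 414 ⇒ r = 207.
Block count: b = v(v − 1)/6 = 415·414/6 = 171810/6 = 28635.
(Check via bk = vr: 28635·3 = 85905 = 415·207 = 85905 ✓.)

r = 207, b = 28635.


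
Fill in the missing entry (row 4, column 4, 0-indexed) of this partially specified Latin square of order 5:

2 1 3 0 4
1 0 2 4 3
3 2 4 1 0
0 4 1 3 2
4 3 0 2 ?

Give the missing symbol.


Row 4 contains symbols [0, 2, 3, 4] — missing [1].
Column 4 contains symbols [0, 2, 3, 4] — missing [1].
The missing symbol must appear in both missing sets; intersection = [1].
Therefore the hidden value is 1.

Missing value = 1.


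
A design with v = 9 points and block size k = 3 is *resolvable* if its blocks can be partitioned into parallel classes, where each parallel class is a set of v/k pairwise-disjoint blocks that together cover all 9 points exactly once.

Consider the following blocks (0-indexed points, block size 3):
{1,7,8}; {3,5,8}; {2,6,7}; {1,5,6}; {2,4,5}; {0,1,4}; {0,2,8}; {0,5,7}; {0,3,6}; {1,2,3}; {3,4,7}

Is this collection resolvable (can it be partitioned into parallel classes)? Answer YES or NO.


v = 9, block size k = 3, number of blocks = 11.
For resolvability, blocks must partition into parallel classes of size v/k = 3.
Total blocks must therefore be a multiple of 3: 11 = 3·3 + 2 ⇒ not divisible ✗.
Resolvable? NO.

NO


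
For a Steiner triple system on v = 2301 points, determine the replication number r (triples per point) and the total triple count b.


An STS(v) is a 2-(v, 3, 1) BIBD: block size k = 3, λ = 1.
Replication: r(k − 1) = λ(v − 1) ⇒ r·2 = 2301 − 1 = 2300 ⇒ r = 1150.
Block count: b = v(v − 1)/6 = 2301·2300/6 = 5292300/6 = 882050.
(Check via bk = vr: 882050·3 = 2646150 = 2301·1150 = 2646150 ✓.)

r = 1150, b = 882050.


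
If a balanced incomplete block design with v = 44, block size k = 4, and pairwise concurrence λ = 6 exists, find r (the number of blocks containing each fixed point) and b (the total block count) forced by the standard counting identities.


Any 2-(v, k, λ) BIBD satisfies two necessary conditions:
  (i)  Each point sits in r blocks, and counting incidences through any fixed point gives r(k − 1) = λ(v − 1), so r = λ(v − 1)/(k − 1).
  (ii) Total incidences bk = vr, so b = vr/k.
Step 1: r = λ(v − 1)/(k − 1) = 6·(44 − 1)/(4 − 1) = 6·43/3 = 258/3 = 86.
Step 2: b = vr/k = 44·86/4 = 3784/4 = 946.
Check integrality: r = 86 ∈ Z ✓, b = 946 ∈ Z ✓.
(These identities are necessary conditions: they determine r and b for any design with these parameters, but do not by themselves prove that one exists.)

r = 86, b = 946.


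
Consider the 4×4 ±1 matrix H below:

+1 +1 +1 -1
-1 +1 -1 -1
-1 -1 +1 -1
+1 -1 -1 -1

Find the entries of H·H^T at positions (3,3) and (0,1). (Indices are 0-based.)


Row 0 of H: [1, 1, 1, -1].
Row 1 of H: [-1, 1, -1, -1].
Row 3 of H: [1, -1, -1, -1].
(H·H^T)[3][3] = Σ_j H[3][j]·H[3][j] = (1)² + (-1)² + (-1)² + (-1)² = 1 + 1 + 1 + 1 = 4.
(H·H^T)[0][1] = Σ_j H[0][j]·H[1][j] = (1)·(-1) + (1)·(1) + (1)·(-1) + (-1)·(-1) = -1 + 1 + -1 + 1 = 0.
So rows 0 and 1 are orthogonal; the diagonal entry equals n = 4.

(3,3) entry = 4; (0,1) entry = 0.


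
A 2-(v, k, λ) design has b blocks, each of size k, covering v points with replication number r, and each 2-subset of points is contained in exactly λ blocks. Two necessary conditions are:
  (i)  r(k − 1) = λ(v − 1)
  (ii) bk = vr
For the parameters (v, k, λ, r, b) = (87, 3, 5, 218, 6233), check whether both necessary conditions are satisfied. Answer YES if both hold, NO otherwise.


Condition (i): r(k − 1) = 218·2 = 436; λ(v − 1) = 5·86 = 430. Match? NO.
Condition (ii): bk = 6233·3 = 18699; vr = 87·218 = 18966. Match? NO.
Both conditions hold? NO.

NO


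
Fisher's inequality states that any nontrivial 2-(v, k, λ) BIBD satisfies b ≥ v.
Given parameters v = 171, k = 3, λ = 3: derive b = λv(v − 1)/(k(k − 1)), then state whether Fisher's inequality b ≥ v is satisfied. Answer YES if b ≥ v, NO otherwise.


r = λ(v − 1)/(k − 1) = 3·170/2 = 255.
b = vr/k = 171·255/3 = 14535.
Fisher's inequality: b ≥ v ⇔ 14535 ≥ 171? YES.

YES


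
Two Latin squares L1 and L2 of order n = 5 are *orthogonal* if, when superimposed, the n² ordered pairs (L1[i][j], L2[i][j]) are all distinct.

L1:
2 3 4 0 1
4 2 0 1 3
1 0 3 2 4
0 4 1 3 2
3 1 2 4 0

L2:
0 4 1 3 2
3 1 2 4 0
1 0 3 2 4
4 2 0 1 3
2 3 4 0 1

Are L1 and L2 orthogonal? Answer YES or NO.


Form the n² = 25 superimposed pairs (L1[i][j], L2[i][j]), row by row (rows and columns indexed from 0):
row 0: (2,0) (3,4) (4,1) (0,3) (1,2)
row 1: (4,3) (2,1) (0,2) (1,4) (3,0)
row 2: (1,1) (0,0) (3,3) (2,2) (4,4)
row 3: (0,4) (4,2) (1,0) (3,1) (2,3)
row 4: (3,2) (1,3) (2,4) (4,0) (0,1)
Orthogonality requires all 25 pairs distinct.
Check by first coordinate: for each symbol s of L1, list the L2 entries in the n cells where L1 = s; they must all differ.
  L1 = 0: L2 entries (in reading order) 3, 2, 0, 4, 1 — all 5 distinct ✓
  L1 = 1: L2 entries (in reading order) 2, 4, 1, 0, 3 — all 5 distinct ✓
  L1 = 2: L2 entries (in reading order) 0, 1, 2, 3, 4 — all 5 distinct ✓
  L1 = 3: L2 entries (in reading order) 4, 0, 3, 1, 2 — all 5 distinct ✓
  L1 = 4: L2 entries (in reading order) 1, 3, 4, 2, 0 — all 5 distinct ✓
Every symbol of L1 meets every symbol of L2 exactly once, so all 25 pairs are distinct (25 of 25).
Conclusion: YES.

YES


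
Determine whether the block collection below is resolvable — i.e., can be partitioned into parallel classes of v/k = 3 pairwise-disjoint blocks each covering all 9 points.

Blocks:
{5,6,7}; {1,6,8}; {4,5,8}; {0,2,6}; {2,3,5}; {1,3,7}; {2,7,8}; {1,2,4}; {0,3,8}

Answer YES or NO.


v = 9, block size k = 3, number of blocks = 9.
For resolvability, blocks must partition into parallel classes of size v/k = 3.
Total blocks must therefore be a multiple of 3: 9 = 3·3 + 0 ⇒ divisible ✓.
Consider block {1,6,8}. The only other block(s) in the collection disjoint from it are {2,3,5} — just 1 block(s). Any parallel class containing {1,6,8} would need 2 other blocks each disjoint from it, so no parallel class of size 3 can contain {1,6,8}.
Since every block must belong to some parallel class in a resolution, the collection cannot be partitioned into parallel classes.
Resolvable? NO.

NO


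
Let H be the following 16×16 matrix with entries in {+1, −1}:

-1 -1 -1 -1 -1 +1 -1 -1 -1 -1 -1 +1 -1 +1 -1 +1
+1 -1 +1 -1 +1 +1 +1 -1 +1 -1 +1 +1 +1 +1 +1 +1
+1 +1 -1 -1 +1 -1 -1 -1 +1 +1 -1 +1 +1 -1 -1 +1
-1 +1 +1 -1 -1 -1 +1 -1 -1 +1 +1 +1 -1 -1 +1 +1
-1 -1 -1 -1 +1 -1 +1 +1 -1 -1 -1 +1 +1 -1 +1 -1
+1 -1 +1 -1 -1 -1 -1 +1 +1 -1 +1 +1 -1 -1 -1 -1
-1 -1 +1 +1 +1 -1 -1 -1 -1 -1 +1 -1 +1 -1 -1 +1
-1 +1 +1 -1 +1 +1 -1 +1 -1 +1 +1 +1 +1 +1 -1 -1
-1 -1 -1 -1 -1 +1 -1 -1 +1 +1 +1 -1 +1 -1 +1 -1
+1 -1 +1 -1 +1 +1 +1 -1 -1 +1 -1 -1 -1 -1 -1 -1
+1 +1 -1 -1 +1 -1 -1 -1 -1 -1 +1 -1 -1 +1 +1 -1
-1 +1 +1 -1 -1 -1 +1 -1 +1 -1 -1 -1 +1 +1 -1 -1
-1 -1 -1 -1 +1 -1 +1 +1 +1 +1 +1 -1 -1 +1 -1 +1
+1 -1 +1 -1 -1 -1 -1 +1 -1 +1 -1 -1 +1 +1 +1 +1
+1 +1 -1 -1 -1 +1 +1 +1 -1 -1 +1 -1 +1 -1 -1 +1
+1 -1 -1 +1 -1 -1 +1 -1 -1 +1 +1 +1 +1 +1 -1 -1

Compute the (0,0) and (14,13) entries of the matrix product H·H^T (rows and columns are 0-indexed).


Row 0 of H: [-1, -1, -1, -1, -1, 1, -1, -1, -1, -1, -1, 1, -1, 1, -1, 1].
Row 13 of H: [1, -1, 1, -1, -1, -1, -1, 1, -1, 1, -1, -1, 1, 1, 1, 1].
Row 14 of H: [1, 1, -1, -1, -1, 1, 1, 1, -1, -1, 1, -1, 1, -1, -1, 1].
(H·H^T)[0][0] = Σ_j H[0][j]·H[0][j] = (-1)² + (-1)² + (-1)² + (-1)² + (-1)² + (1)² + (-1)² + (-1)² + (-1)² + (-1)² + (-1)² + (1)² + (-1)² + (1)² + (-1)² + (1)² = 1 + 1 + 1 + 1 + 1 + 1 + 1 + 1 + 1 + 1 + 1 + 1 + 1 + 1 + 1 + 1 = 16.
(H·H^T)[14][13] = Σ_j H[14][j]·H[13][j] = (1)·(1) + (1)·(-1) + (-1)·(1) + (-1)·(-1) + (-1)·(-1) + (1)·(-1) + (1)·(-1) + (1)·(1) + (-1)·(-1) + (-1)·(1) + (1)·(-1) + (-1)·(-1) + (1)·(1) + (-1)·(1) + (-1)·(1) + (1)·(1) = 1 + -1 + -1 + 1 + 1 + -1 + -1 + 1 + 1 + -1 + -1 + 1 + 1 + -1 + -1 + 1 = 0.
So rows 14 and 13 are orthogonal; the diagonal entry equals n = 16.

(0,0) entry = 16; (14,13) entry = 0.


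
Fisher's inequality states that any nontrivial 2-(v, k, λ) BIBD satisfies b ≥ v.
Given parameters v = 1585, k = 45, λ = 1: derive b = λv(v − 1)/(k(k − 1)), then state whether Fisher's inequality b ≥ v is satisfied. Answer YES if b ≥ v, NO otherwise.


b = λv(v − 1)/(k(k − 1)) = 1·1585·1584/(45·44) = 2510640/1980 = 1268.
Compare with v = 1585: b < v, so Fisher's inequality fails.

NO


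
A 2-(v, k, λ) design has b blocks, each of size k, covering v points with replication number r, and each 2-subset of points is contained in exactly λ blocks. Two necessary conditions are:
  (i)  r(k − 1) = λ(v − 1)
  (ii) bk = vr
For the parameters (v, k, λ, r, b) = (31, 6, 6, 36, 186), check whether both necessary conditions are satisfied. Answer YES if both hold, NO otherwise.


Condition (i): r(k − 1) = 36·5 = 180; λ(v − 1) = 6·30 = 180. Match? YES.
Condition (ii): bk = 186·6 = 1116; vr = 31·36 = 1116. Match? YES.
Both conditions hold? YES.

YES


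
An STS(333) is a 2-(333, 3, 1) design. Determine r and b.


An STS(v) is a 2-(v, 3, 1) BIBD: block size k = 3, λ = 1.
Replication: r(k − 1) = λ(v − 1) ⇒ r·2 = 333 − 1 = 332 ⇒ r = 166.
Block count: b = v(v − 1)/6 = 333·332/6 = 110556/6 = 18426.
(Check via bk = vr: 18426·3 = 55278 = 333·166 = 55278 ✓.)

r = 166, b = 18426.


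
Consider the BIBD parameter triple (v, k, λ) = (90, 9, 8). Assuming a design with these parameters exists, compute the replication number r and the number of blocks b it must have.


Any 2-(v, k, λ) BIBD satisfies two necessary conditions:
  (i)  Each point sits in r blocks, and counting incidences through any fixed point gives r(k − 1) = λ(v − 1), so r = λ(v − 1)/(k − 1).
  (ii) Total incidences bk = vr, so b = vr/k.
Step 1: r = λ(v − 1)/(k − 1) = 8·(90 − 1)/(9 − 1) = 8·89/8 = 712/8 = 89.
Step 2: b = vr/k = 90·89/9 = 8010/9 = 890.
Check integrality: r = 89 ∈ Z ✓, b = 890 ∈ Z ✓.
(These identities are necessary conditions: they determine r and b for any design with these parameters, but do not by themselves prove that one exists.)

r = 89, b = 890.


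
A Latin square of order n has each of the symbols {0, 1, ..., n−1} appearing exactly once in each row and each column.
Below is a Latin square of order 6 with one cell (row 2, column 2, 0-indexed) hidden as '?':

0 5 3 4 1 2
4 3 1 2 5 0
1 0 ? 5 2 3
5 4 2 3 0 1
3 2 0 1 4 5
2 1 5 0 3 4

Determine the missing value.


Row 2 contains symbols [0, 1, 2, 3, 5] — missing [4].
Column 2 contains symbols [0, 1, 2, 3, 5] — missing [4].
The missing symbol must appear in both missing sets; intersection = [4].
Therefore the hidden value is 4.

Missing value = 4.


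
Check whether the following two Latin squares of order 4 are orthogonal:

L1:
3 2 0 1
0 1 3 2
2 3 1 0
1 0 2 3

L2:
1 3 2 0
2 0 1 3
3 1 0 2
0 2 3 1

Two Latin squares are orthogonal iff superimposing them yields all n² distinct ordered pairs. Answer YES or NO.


Form the n² = 16 superimposed pairs (L1[i][j], L2[i][j]), row by row (rows and columns indexed from 0):
row 0: (3,1) (2,3) (0,2) (1,0)
row 1: (0,2) (1,0) (3,1) (2,3)
row 2: (2,3) (3,1) (1,0) (0,2)
row 3: (1,0) (0,2) (2,3) (3,1)
Orthogonality requires all 16 pairs distinct.
But the pair (0,2) repeats: cell (0,2) has L1 = 0, L2 = 2, and cell (1,0) has L1 = 0, L2 = 2.
A repeated pair means some other pair never occurs (only 4 distinct pairs out of 16), so the squares are not orthogonal.
Conclusion: NO.

NO


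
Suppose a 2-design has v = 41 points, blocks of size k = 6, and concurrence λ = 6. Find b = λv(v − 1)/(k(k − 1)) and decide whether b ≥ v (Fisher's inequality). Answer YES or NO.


r = λ(v − 1)/(k − 1) = 6·40/5 = 48.
b = vr/k = 41·48/6 = 328.
Fisher's inequality: b ≥ v ⇔ 328 ≥ 41? YES.

YES


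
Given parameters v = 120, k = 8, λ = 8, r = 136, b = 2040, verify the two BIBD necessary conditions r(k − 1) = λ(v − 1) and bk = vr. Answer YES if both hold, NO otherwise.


Condition (i): r(k − 1) = 136·7 = 952; λ(v − 1) = 8·119 = 952. Match? YES.
Condition (ii): bk = 2040·8 = 16320; vr = 120·136 = 16320. Match? YES.
Both conditions hold? YES.

YES


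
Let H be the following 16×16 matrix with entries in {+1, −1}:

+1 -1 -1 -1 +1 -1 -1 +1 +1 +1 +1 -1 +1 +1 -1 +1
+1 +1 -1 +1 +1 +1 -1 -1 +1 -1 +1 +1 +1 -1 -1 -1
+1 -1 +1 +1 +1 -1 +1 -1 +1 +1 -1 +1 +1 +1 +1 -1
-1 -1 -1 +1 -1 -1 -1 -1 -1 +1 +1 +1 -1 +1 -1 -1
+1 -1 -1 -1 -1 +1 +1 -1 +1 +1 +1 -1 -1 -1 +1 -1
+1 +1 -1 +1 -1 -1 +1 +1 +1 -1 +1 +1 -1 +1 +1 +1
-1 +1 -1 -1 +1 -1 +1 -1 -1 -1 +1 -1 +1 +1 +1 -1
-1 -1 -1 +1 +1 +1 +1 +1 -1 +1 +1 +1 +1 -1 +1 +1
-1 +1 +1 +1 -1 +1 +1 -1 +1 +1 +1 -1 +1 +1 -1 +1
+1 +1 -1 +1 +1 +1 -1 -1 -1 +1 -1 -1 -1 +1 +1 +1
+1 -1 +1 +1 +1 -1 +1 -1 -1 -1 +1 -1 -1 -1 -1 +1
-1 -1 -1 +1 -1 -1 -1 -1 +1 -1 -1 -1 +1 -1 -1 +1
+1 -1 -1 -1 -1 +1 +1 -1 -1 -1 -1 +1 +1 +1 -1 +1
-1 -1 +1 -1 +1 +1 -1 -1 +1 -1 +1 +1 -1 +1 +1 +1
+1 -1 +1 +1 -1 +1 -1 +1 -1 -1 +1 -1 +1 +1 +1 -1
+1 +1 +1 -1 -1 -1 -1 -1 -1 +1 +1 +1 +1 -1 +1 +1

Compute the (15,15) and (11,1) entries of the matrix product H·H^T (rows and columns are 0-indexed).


Row 1 of H: [1, 1, -1, 1, 1, 1, -1, -1, 1, -1, 1, 1, 1, -1, -1, -1].
Row 11 of H: [-1, -1, -1, 1, -1, -1, -1, -1, 1, -1, -1, -1, 1, -1, -1, 1].
Row 15 of H: [1, 1, 1, -1, -1, -1, -1, -1, -1, 1, 1, 1, 1, -1, 1, 1].
(H·H^T)[15][15] = Σ_j H[15][j]·H[15][j] = (1)² + (1)² + (1)² + (-1)² + (-1)² + (-1)² + (-1)² + (-1)² + (-1)² + (1)² + (1)² + (1)² + (1)² + (-1)² + (1)² + (1)² = 1 + 1 + 1 + 1 + 1 + 1 + 1 + 1 + 1 + 1 + 1 + 1 + 1 + 1 + 1 + 1 = 16.
(H·H^T)[11][1] = Σ_j H[11][j]·H[1][j] = (-1)·(1) + (-1)·(1) + (-1)·(-1) + (1)·(1) + (-1)·(1) + (-1)·(1) + (-1)·(-1) + (-1)·(-1) + (1)·(1) + (-1)·(-1) + (-1)·(1) + (-1)·(1) + (1)·(1) + (-1)·(-1) + (-1)·(-1) + (1)·(-1) = -1 + -1 + 1 + 1 + -1 + -1 + 1 + 1 + 1 + 1 + -1 + -1 + 1 + 1 + 1 + -1 = 2.
Rows 11 and 1 are not orthogonal (dot product = 2 ≠ 0), so H is not a Hadamard matrix.

(15,15) entry = 16; (11,1) entry = 2.


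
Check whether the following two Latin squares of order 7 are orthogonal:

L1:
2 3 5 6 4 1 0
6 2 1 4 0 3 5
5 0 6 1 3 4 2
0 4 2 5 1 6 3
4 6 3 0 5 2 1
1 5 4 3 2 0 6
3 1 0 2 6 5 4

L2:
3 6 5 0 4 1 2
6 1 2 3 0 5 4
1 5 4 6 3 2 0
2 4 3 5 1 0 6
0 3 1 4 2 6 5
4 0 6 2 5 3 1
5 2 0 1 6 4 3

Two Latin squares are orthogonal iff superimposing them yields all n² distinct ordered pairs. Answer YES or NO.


Form the n² = 49 superimposed pairs (L1[i][j], L2[i][j]), row by row (rows and columns indexed from 0):
row 0: (2,3) (3,6) (5,5) (6,0) (4,4) (1,1) (0,2)
row 1: (6,6) (2,1) (1,2) (4,3) (0,0) (3,5) (5,4)
row 2: (5,1) (0,5) (6,4) (1,6) (3,3) (4,2) (2,0)
row 3: (0,2) (4,4) (2,3) (5,5) (1,1) (6,0) (3,6)
row 4: (4,0) (6,3) (3,1) (0,4) (5,2) (2,6) (1,5)
row 5: (1,4) (5,0) (4,6) (3,2) (2,5) (0,3) (6,1)
row 6: (3,5) (1,2) (0,0) (2,1) (6,6) (5,4) (4,3)
Orthogonality requires all 49 pairs distinct.
But the pair (0,2) repeats: cell (0,6) has L1 = 0, L2 = 2, and cell (3,0) has L1 = 0, L2 = 2.
A repeated pair means some other pair never occurs (only 35 distinct pairs out of 49), so the squares are not orthogonal.
Conclusion: NO.

NO


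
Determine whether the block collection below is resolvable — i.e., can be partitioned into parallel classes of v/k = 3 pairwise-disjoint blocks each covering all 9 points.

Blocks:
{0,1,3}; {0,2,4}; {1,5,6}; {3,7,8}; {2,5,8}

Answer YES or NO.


v = 9, block size k = 3, number of blocks = 5.
For resolvability, blocks must partition into parallel classes of size v/k = 3.
Total blocks must therefore be a multiple of 3: 5 = 3·1 + 2 ⇒ not divisible ✗.
Resolvable? NO.

NO


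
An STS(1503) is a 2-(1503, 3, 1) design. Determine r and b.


An STS(v) is a 2-(v, 3, 1) BIBD: block size k = 3, λ = 1.
Replication: r(k − 1) = λ(v − 1) ⇒ r·2 = 1503 − 1 = 1502 ⇒ r = 751.
Block count: bk = vr ⇒ b·3 = 1503·751 = 1128753 ⇒ b = 376251.

r = 751, b = 376251.


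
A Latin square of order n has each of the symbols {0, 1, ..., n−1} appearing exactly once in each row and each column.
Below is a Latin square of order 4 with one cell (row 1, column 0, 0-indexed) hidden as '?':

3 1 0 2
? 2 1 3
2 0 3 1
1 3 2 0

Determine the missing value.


Row 1 contains symbols [1, 2, 3] — missing [0].
Column 0 contains symbols [1, 2, 3] — missing [0].
The missing symbol must appear in both missing sets; intersection = [0].
Therefore the hidden value is 0.

Missing value = 0.


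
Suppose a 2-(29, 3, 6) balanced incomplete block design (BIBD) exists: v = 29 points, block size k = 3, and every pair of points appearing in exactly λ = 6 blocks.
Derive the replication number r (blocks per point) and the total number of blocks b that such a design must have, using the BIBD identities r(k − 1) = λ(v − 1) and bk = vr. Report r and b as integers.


Any 2-(v, k, λ) BIBD satisfies two necessary conditions:
  (i)  Each point sits in r blocks, and counting incidences through any fixed point gives r(k − 1) = λ(v − 1), so r = λ(v − 1)/(k − 1).
  (ii) Total incidences bk = vr, so b = vr/k.
Step 1: r = λ(v − 1)/(k − 1) = 6·(29 − 1)/(3 − 1) = 6·28/2 = 168/2 = 84.
Step 2: b = vr/k = 29·84/3 = 2436/3 = 812.
Check integrality: r = 84 ∈ Z ✓, b = 812 ∈ Z ✓.
(These identities are necessary conditions: they determine r and b for any design with these parameters, but do not by themselves prove that one exists.)

r = 84, b = 812.


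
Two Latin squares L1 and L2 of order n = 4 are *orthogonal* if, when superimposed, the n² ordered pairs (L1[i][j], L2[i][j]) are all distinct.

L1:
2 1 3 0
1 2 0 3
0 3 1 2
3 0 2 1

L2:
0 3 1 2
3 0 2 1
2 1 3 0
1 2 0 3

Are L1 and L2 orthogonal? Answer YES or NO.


Form the n² = 16 superimposed pairs (L1[i][j], L2[i][j]), row by row (rows and columns indexed from 0):
row 0: (2,0) (1,3) (3,1) (0,2)
row 1: (1,3) (2,0) (0,2) (3,1)
row 2: (0,2) (3,1) (1,3) (2,0)
row 3: (3,1) (0,2) (2,0) (1,3)
Orthogonality requires all 16 pairs distinct.
But the pair (1,3) repeats: cell (0,1) has L1 = 1, L2 = 3, and cell (1,0) has L1 = 1, L2 = 3.
A repeated pair means some other pair never occurs (only 4 distinct pairs out of 16), so the squares are not orthogonal.
Conclusion: NO.

NO


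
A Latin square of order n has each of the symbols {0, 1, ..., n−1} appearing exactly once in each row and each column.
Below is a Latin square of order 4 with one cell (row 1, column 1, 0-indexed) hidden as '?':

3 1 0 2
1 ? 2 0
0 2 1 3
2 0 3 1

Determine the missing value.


Row 1 contains symbols [0, 1, 2] — missing [3].
Column 1 contains symbols [0, 1, 2] — missing [3].
The missing symbol must appear in both missing sets; intersection = [3].
Therefore the hidden value is 3.

Missing value = 3.


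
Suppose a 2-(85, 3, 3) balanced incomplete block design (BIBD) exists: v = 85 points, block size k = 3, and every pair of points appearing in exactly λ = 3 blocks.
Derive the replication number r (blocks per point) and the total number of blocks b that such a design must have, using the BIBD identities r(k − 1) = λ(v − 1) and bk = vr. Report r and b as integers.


Any 2-(v, k, λ) BIBD satisfies two necessary conditions:
  (i)  Each point sits in r blocks, and counting incidences through any fixed point gives r(k − 1) = λ(v − 1), so r = λ(v − 1)/(k − 1).
  (ii) Total incidences bk = vr, so b = vr/k.
Step 1: r = λ(v − 1)/(k − 1) = 3·(85 − 1)/(3 − 1) = 3·84/2 = 252/2 = 126.
Step 2: b = vr/k = 85·126/3 = 10710/3 = 3570.
Check integrality: r = 126 ∈ Z ✓, b = 3570 ∈ Z ✓.
(These identities are necessary conditions: they determine r and b for any design with these parameters, but do not by themselves prove that one exists.)

r = 126, b = 3570.


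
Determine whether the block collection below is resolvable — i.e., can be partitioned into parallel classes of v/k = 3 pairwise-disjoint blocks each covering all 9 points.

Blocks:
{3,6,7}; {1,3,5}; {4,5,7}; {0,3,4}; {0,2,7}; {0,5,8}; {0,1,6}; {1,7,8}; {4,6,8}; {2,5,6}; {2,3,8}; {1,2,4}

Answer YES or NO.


v = 9, block size k = 3, number of blocks = 12.
For resolvability, blocks must partition into parallel classes of size v/k = 3.
Total blocks must therefore be a multiple of 3: 12 = 3·4 + 0 ⇒ divisible ✓.
Greedy packing gives 4 candidate class(es). Each should be a full parallel class (size 3, covers all 9 points).
  Class 1 (3 blocks): {3,6,7}; {0,5,8}; {1,2,4}. Points covered: [0, 1, 2, 3, 4, 5, 6, 7, 8].
  Class 2 (3 blocks): {1,3,5}; {0,2,7}; {4,6,8}. Points covered: [0, 1, 2, 3, 4, 5, 6, 7, 8].
  Class 3 (3 blocks): {4,5,7}; {0,1,6}; {2,3,8}. Points covered: [0, 1, 2, 3, 4, 5, 6, 7, 8].
  Class 4 (3 blocks): {0,3,4}; {1,7,8}; {2,5,6}. Points covered: [0, 1, 2, 3, 4, 5, 6, 7, 8].
All classes full (size 3)? YES. All classes cover every point? YES.
Resolvable? YES.

YES


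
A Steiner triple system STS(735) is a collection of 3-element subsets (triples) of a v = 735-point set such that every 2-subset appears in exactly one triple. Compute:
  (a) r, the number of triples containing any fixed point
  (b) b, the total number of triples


An STS(v) is a 2-(v, 3, 1) BIBD: block size k = 3, λ = 1.
Replication: r(k − 1) = λ(v − 1) ⇒ r·2 = 735 − 1 = 734 ⇒ r = 367.
Block count: b = v(v − 1)/6 = 735·734/6 = 539490/6 = 89915.
(Check via bk = vr: 89915·3 = 269745 = 735·367 = 269745 ✓.)

r = 367, b = 89915.


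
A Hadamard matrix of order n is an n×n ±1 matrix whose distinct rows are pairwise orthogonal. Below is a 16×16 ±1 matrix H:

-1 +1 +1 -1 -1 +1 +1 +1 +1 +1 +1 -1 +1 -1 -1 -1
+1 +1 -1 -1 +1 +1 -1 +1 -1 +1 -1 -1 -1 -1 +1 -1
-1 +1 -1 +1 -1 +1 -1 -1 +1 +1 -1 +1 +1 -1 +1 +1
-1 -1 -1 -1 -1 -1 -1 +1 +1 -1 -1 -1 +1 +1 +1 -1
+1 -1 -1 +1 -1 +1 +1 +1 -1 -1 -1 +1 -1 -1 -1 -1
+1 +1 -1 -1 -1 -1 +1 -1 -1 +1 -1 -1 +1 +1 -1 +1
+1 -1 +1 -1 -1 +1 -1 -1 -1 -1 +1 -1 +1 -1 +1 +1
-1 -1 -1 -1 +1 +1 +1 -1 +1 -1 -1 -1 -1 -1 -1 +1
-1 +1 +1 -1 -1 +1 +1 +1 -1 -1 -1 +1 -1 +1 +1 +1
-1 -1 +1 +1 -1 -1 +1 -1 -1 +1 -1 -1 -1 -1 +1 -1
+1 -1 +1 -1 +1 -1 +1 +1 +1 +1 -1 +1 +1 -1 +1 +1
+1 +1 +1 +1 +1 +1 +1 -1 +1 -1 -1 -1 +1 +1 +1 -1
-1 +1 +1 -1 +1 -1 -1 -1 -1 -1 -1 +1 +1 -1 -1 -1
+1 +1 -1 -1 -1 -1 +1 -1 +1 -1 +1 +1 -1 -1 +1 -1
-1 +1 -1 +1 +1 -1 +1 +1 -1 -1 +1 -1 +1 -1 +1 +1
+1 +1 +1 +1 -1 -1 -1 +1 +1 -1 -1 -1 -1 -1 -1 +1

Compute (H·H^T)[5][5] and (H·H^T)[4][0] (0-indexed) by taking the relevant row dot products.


Row 0 of H: [-1, 1, 1, -1, -1, 1, 1, 1, 1, 1, 1, -1, 1, -1, -1, -1].
Row 4 of H: [1, -1, -1, 1, -1, 1, 1, 1, -1, -1, -1, 1, -1, -1, -1, -1].
Row 5 of H: [1, 1, -1, -1, -1, -1, 1, -1, -1, 1, -1, -1, 1, 1, -1, 1].
(H·H^T)[5][5] = Σ_j H[5][j]·H[5][j] = (1)² + (1)² + (-1)² + (-1)² + (-1)² + (-1)² + (1)² + (-1)² + (-1)² + (1)² + (-1)² + (-1)² + (1)² + (1)² + (-1)² + (1)² = 1 + 1 + 1 + 1 + 1 + 1 + 1 + 1 + 1 + 1 + 1 + 1 + 1 + 1 + 1 + 1 = 16.
(H·H^T)[4][0] = Σ_j H[4][j]·H[0][j] = (1)·(-1) + (-1)·(1) + (-1)·(1) + (1)·(-1) + (-1)·(-1) + (1)·(1) + (1)·(1) + (1)·(1) + (-1)·(1) + (-1)·(1) + (-1)·(1) + (1)·(-1) + (-1)·(1) + (-1)·(-1) + (-1)·(-1) + (-1)·(-1) = -1 + -1 + -1 + -1 + 1 + 1 + 1 + 1 + -1 + -1 + -1 + -1 + -1 + 1 + 1 + 1 = -2.
Rows 4 and 0 are not orthogonal (dot product = -2 ≠ 0), so H is not a Hadamard matrix.

(5,5) entry = 16; (4,0) entry = -2.


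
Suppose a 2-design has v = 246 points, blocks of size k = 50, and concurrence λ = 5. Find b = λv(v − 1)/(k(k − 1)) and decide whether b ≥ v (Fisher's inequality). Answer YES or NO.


r = λ(v − 1)/(k − 1) = 5·245/49 = 25.
b = vr/k = 246·25/50 = 123.
Fisher's inequality: b ≥ v ⇔ 123 ≥ 246? NO.

NO


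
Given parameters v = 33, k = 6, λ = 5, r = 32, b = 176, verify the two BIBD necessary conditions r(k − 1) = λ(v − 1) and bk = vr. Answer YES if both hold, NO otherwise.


Condition (i): r(k − 1) = 32·5 = 160; λ(v − 1) = 5·32 = 160. Match? YES.
Condition (ii): bk = 176·6 = 1056; vr = 33·32 = 1056. Match? YES.
Both conditions hold? YES.

YES


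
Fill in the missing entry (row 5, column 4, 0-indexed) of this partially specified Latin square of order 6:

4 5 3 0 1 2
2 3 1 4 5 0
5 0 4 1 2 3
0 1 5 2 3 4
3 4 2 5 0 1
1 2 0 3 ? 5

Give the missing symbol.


Row 5 contains symbols [0, 1, 2, 3, 5] — missing [4].
Column 4 contains symbols [0, 1, 2, 3, 5] — missing [4].
The missing symbol must appear in both missing sets; intersection = [4].
Therefore the hidden value is 4.

Missing value = 4.


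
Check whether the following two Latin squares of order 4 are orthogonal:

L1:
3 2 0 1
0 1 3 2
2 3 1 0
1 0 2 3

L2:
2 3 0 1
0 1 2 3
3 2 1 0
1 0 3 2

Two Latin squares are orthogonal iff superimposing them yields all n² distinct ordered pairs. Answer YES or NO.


Form the n² = 16 superimposed pairs (L1[i][j], L2[i][j]), row by row (rows and columns indexed from 0):
row 0: (3,2) (2,3) (0,0) (1,1)
row 1: (0,0) (1,1) (3,2) (2,3)
row 2: (2,3) (3,2) (1,1) (0,0)
row 3: (1,1) (0,0) (2,3) (3,2)
Orthogonality requires all 16 pairs distinct.
But the pair (0,0) repeats: cell (0,2) has L1 = 0, L2 = 0, and cell (1,0) has L1 = 0, L2 = 0.
A repeated pair means some other pair never occurs (only 4 distinct pairs out of 16), so the squares are not orthogonal.
Conclusion: NO.

NO


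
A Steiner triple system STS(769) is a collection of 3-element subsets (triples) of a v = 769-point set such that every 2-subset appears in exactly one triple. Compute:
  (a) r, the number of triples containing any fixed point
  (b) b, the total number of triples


An STS(v) is a 2-(v, 3, 1) BIBD: block size k = 3, λ = 1.
Replication: r(k − 1) = λ(v − 1) ⇒ r·2 = 769 − 1 = 768 ⇒ r = 384.
Block count: bk = vr ⇒ b·3 = 769·384 = 295296 ⇒ b = 98432.

r = 384, b = 98432.


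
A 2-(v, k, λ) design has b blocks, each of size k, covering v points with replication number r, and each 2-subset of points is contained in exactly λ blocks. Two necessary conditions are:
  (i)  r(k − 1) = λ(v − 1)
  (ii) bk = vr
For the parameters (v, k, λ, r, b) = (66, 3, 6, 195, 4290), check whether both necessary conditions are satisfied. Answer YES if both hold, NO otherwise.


Condition (i): r(k − 1) = 195·2 = 390; λ(v − 1) = 6·65 = 390. Match? YES.
Condition (ii): bk = 4290·3 = 12870; vr = 66·195 = 12870. Match? YES.
Both conditions hold? YES.

YES


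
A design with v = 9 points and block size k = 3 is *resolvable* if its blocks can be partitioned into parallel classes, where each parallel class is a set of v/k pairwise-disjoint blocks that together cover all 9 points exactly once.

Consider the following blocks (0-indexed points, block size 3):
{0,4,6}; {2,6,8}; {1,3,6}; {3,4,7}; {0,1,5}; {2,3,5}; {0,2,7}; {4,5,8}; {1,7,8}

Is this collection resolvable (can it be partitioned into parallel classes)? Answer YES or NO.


v = 9, block size k = 3, number of blocks = 9.
For resolvability, blocks must partition into parallel classes of size v/k = 3.
Total blocks must therefore be a multiple of 3: 9 = 3·3 + 0 ⇒ divisible ✓.
Greedy packing gives 3 candidate class(es). Each should be a full parallel class (size 3, covers all 9 points).
  Class 1 (3 blocks): {0,4,6}; {2,3,5}; {1,7,8}. Points covered: [0, 1, 2, 3, 4, 5, 6, 7, 8].
  Class 2 (3 blocks): {2,6,8}; {3,4,7}; {0,1,5}. Points covered: [0, 1, 2, 3, 4, 5, 6, 7, 8].
  Class 3 (3 blocks): {1,3,6}; {0,2,7}; {4,5,8}. Points covered: [0, 1, 2, 3, 4, 5, 6, 7, 8].
All classes full (size 3)? YES. All classes cover every point? YES.
Resolvable? YES.

YES


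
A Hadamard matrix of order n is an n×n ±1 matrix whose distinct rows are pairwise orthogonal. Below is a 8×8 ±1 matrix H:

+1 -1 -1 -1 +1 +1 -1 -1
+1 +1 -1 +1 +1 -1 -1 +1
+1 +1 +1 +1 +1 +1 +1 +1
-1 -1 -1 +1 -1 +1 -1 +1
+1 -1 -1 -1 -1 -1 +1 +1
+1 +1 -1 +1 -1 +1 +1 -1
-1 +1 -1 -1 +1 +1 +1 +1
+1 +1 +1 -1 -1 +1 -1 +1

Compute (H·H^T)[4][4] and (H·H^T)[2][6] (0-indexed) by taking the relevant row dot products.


Row 2 of H: [1, 1, 1, 1, 1, 1, 1, 1].
Row 4 of H: [1, -1, -1, -1, -1, -1, 1, 1].
Row 6 of H: [-1, 1, -1, -1, 1, 1, 1, 1].
(H·H^T)[4][4] = Σ_j H[4][j]·H[4][j] = (1)² + (-1)² + (-1)² + (-1)² + (-1)² + (-1)² + (1)² + (1)² = 1 + 1 + 1 + 1 + 1 + 1 + 1 + 1 = 8.
(H·H^T)[2][6] = Σ_j H[2][j]·H[6][j] = (1)·(-1) + (1)·(1) + (1)·(-1) + (1)·(-1) + (1)·(1) + (1)·(1) + (1)·(1) + (1)·(1) = -1 + 1 + -1 + -1 + 1 + 1 + 1 + 1 = 2.
Rows 2 and 6 are not orthogonal (dot product = 2 ≠ 0), so H is not a Hadamard matrix.

(4,4) entry = 8; (2,6) entry = 2.


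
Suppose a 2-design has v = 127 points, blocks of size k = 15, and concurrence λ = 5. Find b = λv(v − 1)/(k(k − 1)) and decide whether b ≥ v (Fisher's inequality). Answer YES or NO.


b = λv(v − 1)/(k(k − 1)) = 5·127·126/(15·14) = 80010/210 = 381.
Compare with v = 127: b ≥ v, so Fisher's inequality holds.

YES


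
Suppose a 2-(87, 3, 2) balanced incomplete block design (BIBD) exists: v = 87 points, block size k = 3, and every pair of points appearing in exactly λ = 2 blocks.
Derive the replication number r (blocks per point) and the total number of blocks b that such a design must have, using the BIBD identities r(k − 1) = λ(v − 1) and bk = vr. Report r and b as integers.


Any 2-(v, k, λ) BIBD satisfies two necessary conditions:
  (i)  Each point sits in r blocks, and counting incidences through any fixed point gives r(k − 1) = λ(v − 1), so r = λ(v − 1)/(k − 1).
  (ii) Total incidences bk = vr, so b = vr/k.
Step 1: r = λ(v − 1)/(k − 1) = 2·(87 − 1)/(3 − 1) = 2·86/2 = 172/2 = 86.
Step 2: b = vr/k = 87·86/3 = 7482/3 = 2494.
Check integrality: r = 86 ∈ Z ✓, b = 2494 ∈ Z ✓.
(These identities are necessary conditions: they determine r and b for any design with these parameters, but do not by themselves prove that one exists.)

r = 86, b = 2494.


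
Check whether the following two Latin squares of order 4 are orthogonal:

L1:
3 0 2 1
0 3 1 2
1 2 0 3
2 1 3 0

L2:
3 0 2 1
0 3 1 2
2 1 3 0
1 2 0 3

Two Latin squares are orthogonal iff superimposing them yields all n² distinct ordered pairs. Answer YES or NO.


Form the n² = 16 superimposed pairs (L1[i][j], L2[i][j]), row by row (rows and columns indexed from 0):
row 0: (3,3) (0,0) (2,2) (1,1)
row 1: (0,0) (3,3) (1,1) (2,2)
row 2: (1,2) (2,1) (0,3) (3,0)
row 3: (2,1) (1,2) (3,0) (0,3)
Orthogonality requires all 16 pairs distinct.
But the pair (0,0) repeats: cell (0,1) has L1 = 0, L2 = 0, and cell (1,0) has L1 = 0, L2 = 0.
A repeated pair means some other pair never occurs (only 8 distinct pairs out of 16), so the squares are not orthogonal.
Conclusion: NO.

NO


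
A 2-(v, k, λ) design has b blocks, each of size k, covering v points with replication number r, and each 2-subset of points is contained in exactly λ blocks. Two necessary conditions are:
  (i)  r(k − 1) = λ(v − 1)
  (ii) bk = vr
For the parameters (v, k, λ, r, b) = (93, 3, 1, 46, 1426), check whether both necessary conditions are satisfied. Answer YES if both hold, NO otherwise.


Condition (i): r(k − 1) = 46·2 = 92; λ(v − 1) = 1·92 = 92. Match? YES.
Condition (ii): bk = 1426·3 = 4278; vr = 93·46 = 4278. Match? YES.
Both conditions hold? YES.

YES


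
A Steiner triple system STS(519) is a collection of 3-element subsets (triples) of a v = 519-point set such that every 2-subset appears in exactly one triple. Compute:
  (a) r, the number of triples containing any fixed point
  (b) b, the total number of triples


An STS(v) is a 2-(v, 3, 1) BIBD: block size k = 3, λ = 1.
Replication: r(k − 1) = λ(v − 1) ⇒ r·2 = 519 − 1 = 518 ⇒ r = 259.
Block count: bk = vr ⇒ b·3 = 519·259 = 134421 ⇒ b = 44807.

r = 259, b = 44807.


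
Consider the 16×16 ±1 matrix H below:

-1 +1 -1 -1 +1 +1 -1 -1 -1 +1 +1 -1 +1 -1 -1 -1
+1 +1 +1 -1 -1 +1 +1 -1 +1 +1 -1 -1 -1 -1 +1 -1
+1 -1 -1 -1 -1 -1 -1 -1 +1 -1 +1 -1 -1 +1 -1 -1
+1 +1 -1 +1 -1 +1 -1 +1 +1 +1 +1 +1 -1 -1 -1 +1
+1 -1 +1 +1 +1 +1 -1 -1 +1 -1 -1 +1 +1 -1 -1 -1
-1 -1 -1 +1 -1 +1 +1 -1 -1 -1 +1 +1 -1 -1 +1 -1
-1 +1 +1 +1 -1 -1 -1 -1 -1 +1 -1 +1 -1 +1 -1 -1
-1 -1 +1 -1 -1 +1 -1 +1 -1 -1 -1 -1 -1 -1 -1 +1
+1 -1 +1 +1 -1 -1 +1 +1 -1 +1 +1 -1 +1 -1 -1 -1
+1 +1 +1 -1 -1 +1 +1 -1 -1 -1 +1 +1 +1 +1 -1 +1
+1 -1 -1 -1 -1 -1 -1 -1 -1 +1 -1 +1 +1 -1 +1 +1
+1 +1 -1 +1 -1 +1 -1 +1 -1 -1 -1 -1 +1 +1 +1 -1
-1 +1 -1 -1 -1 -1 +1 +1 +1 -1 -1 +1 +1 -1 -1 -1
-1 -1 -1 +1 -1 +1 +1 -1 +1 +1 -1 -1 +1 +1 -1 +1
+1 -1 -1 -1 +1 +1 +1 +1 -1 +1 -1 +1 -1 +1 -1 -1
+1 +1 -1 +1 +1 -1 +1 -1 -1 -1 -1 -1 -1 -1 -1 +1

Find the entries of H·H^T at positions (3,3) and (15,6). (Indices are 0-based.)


Row 3 of H: [1, 1, -1, 1, -1, 1, -1, 1, 1, 1, 1, 1, -1, -1, -1, 1].
Row 6 of H: [-1, 1, 1, 1, -1, -1, -1, -1, -1, 1, -1, 1, -1, 1, -1, -1].
Row 15 of H: [1, 1, -1, 1, 1, -1, 1, -1, -1, -1, -1, -1, -1, -1, -1, 1].
(H·H^T)[3][3] = Σ_j H[3][j]·H[3][j] = (1)² + (1)² + (-1)² + (1)² + (-1)² + (1)² + (-1)² + (1)² + (1)² + (1)² + (1)² + (1)² + (-1)² + (-1)² + (-1)² + (1)² = 1 + 1 + 1 + 1 + 1 + 1 + 1 + 1 + 1 + 1 + 1 + 1 + 1 + 1 + 1 + 1 = 16.
(H·H^T)[15][6] = Σ_j H[15][j]·H[6][j] = (1)·(-1) + (1)·(1) + (-1)·(1) + (1)·(1) + (1)·(-1) + (-1)·(-1) + (1)·(-1) + (-1)·(-1) + (-1)·(-1) + (-1)·(1) + (-1)·(-1) + (-1)·(1) + (-1)·(-1) + (-1)·(1) + (-1)·(-1) + (1)·(-1) = -1 + 1 + -1 + 1 + -1 + 1 + -1 + 1 + 1 + -1 + 1 + -1 + 1 + -1 + 1 + -1 = 0.
So rows 15 and 6 are orthogonal; the diagonal entry equals n = 16.

(3,3) entry = 16; (15,6) entry = 0.
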